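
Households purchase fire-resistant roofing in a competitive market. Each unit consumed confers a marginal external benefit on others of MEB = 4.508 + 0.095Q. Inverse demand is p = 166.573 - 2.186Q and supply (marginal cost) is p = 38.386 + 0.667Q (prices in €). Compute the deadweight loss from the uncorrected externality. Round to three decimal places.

Market equilibrium (private): 38.386 + 0.667Q = 166.573 - 2.186Q → Q_m = 44.9306.
Social marginal benefit = demand + MEB = 171.081 - 2.091Q.
Set SMB = MC: 171.081 - 2.091Q = 38.386 + 0.667Q → Q* = 48.1128.
Between Q* and Q_m the wedge SMB − MC runs linearly from 0 to MEB(Q_m), so the loss is a triangle.
DWL = ½ × 3.1822 × 8.7764 = 13.9641.

DWL = €13.964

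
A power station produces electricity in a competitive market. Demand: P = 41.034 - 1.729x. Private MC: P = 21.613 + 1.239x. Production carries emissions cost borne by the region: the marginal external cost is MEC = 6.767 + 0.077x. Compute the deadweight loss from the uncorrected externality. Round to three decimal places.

DWL = 8.681

Market equilibrium (private): 21.613 + 1.239x = 41.034 - 1.729x → x_m = 6.5435.
Social marginal cost = private MC + MEC = 28.380 + 1.316x.
Set SMC = demand: 28.380 + 1.316x = 41.034 - 1.729x → x* = 4.1557.
The welfare-loss triangle has base |x_m − x*| and height MEC(x_m) (the vertical gap between SMC and demand is zero at x* and MEC at x_m).
DWL = ½ × 2.3878 × 7.2708 = 8.6806.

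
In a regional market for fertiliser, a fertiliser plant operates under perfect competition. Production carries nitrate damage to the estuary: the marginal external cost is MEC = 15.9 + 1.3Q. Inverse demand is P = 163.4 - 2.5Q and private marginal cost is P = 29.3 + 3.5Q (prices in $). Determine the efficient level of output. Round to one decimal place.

Social marginal cost = private MC + MEC = 45.2 + 4.8Q.
Set SMC = demand: 45.2 + 4.8Q = 163.4 - 2.5Q → Q* = 16.1918.

Q* = 16.2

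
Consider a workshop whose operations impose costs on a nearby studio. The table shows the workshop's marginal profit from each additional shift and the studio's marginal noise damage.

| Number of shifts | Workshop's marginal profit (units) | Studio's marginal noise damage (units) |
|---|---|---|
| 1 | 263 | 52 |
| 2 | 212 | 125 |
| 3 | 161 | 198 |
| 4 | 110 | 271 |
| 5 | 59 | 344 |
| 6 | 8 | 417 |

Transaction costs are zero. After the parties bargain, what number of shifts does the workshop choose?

Bargaining reaches the level where marginal profit last exceeds marginal noise damage.
That holds through level 2 (212 ≥ 125) but not at 3 (161 < 198).

2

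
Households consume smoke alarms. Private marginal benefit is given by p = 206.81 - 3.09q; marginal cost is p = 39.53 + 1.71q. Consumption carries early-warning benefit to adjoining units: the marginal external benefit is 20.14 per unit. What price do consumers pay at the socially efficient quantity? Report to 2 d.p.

P = 86.16

Social marginal benefit = demand + MEB = 226.95 - 3.09q.
Set SMB = MC: 226.95 - 3.09q = 39.53 + 1.71q → q* = 39.0458.
Consumer price on the demand curve at q*: 206.81 − 3.09×39.0458 = 86.1585.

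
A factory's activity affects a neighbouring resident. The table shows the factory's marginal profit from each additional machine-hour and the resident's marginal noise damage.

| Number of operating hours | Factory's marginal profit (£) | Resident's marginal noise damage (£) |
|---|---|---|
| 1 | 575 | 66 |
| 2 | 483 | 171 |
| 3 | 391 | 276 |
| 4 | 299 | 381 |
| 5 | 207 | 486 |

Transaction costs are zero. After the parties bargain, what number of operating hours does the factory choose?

3

Bargaining reaches the level where marginal profit last exceeds marginal noise damage.
That holds through level 3 (391 ≥ 276) but not at 4 (299 < 381).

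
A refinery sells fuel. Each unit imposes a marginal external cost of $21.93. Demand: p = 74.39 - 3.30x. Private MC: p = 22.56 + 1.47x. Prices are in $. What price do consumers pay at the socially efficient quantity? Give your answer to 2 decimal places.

P = $53.70

Social marginal cost = private MC + MEC = 44.49 + 1.47x.
Set SMC = demand: 44.49 + 1.47x = 74.39 - 3.30x → x* = 6.2683.
Consumer price on the demand curve at x*: 74.39 − 3.30×6.2683 = 53.7046.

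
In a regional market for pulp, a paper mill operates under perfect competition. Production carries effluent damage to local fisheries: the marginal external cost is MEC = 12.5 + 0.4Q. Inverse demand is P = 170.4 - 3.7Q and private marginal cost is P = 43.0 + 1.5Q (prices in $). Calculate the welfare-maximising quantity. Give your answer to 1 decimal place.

Social marginal cost = private MC + MEC = 55.5 + 1.9Q.
Set SMC = demand: 55.5 + 1.9Q = 170.4 - 3.7Q → Q* = 20.5179.

Q* = 20.5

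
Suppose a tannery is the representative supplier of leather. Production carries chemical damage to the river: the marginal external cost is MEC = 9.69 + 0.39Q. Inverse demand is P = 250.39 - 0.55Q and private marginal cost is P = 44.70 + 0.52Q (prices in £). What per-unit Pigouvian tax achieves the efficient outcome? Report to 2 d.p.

Social marginal cost = private MC + MEC = 54.39 + 0.91Q.
Set SMC = demand: 54.39 + 0.91Q = 250.39 - 0.55Q → Q* = 134.2466.
The Pigouvian tax equals MEC at Q*: 9.69 + 0.39×134.2466 = 62.0462.

tax = £62.05 per unit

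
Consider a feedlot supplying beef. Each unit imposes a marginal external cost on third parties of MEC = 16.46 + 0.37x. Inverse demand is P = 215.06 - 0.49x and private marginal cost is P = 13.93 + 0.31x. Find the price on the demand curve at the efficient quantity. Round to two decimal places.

P = 137.72

Social marginal cost = private MC + MEC = 30.39 + 0.68x.
Set SMC = demand: 30.39 + 0.68x = 215.06 - 0.49x → x* = 157.8376.
Consumer price on the demand curve at x*: 215.06 − 0.49×157.8376 = 137.7196.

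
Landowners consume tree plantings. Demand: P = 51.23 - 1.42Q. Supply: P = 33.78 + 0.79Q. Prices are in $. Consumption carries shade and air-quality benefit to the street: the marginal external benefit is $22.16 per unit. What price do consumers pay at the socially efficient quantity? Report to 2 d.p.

Social marginal benefit = demand + MEB = 73.39 - 1.42Q.
Set SMB = MC: 73.39 - 1.42Q = 33.78 + 0.79Q → Q* = 17.9231.
Consumer price on the demand curve at Q*: 51.23 − 1.42×17.9231 = 25.7792.

P = $25.78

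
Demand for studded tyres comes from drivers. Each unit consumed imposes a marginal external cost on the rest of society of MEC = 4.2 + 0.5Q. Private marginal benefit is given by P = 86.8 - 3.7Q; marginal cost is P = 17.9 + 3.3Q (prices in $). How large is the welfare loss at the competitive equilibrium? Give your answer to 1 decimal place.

Market equilibrium (private): 17.9 + 3.3Q = 86.8 - 3.7Q → Q_m = 9.8429.
Social marginal benefit = demand − MEC = 82.6 - 4.2Q.
Set SMB = MC: 82.6 - 4.2Q = 17.9 + 3.3Q → Q* = 8.6267.
The loss is the area between SMB and MC from Q* to Q_m; with linear curves that's a triangle of height MEC(Q_m).
DWL = ½ × 1.2162 × 9.1214 = 5.5467.

DWL = $5.5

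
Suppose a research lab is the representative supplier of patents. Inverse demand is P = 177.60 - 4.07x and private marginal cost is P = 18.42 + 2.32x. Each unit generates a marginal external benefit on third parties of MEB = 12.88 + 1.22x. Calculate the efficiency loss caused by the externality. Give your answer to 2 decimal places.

Market equilibrium (private): 18.42 + 2.32x = 177.60 - 4.07x → x_m = 24.9108.
Social marginal cost = private MC − MEB = 5.54 + 1.10x.
Set SMC = demand: 5.54 + 1.10x = 177.60 - 4.07x → x* = 33.2805.
The loss is the area between SMC and demand from x* to x_m; with linear curves that's a triangle of height MEB(x_m).
DWL = ½ × 8.3697 × 43.2712 = 181.0835.

DWL = 181.08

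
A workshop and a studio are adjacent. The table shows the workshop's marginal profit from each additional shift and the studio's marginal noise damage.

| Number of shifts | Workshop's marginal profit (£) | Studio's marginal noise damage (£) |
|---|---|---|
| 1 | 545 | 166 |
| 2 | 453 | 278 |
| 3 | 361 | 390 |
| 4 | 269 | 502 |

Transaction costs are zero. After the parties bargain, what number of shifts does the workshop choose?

Bargaining reaches the level where marginal profit last exceeds marginal noise damage.
That holds through level 2 (453 ≥ 278) but not at 3 (361 < 390).

2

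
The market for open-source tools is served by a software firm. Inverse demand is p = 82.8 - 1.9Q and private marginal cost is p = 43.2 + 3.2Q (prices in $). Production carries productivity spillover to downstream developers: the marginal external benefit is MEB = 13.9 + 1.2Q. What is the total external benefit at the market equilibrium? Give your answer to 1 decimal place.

$144.1

Market equilibrium (private): 43.2 + 3.2Q = 82.8 - 1.9Q → Q_m = 7.7647.
Total external benefit = ∫₀^{Q_m} (13.9 + 1.2Q) dQ = 13.9×7.7647 + ½×1.2×7.7647² = 144.1037.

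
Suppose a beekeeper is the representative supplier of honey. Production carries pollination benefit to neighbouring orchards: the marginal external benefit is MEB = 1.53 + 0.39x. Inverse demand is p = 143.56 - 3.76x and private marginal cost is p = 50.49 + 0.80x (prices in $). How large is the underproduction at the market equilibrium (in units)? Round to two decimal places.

2.28 units

Market equilibrium (private): 50.49 + 0.80x = 143.56 - 3.76x → x_m = 20.4101.
Social marginal cost = private MC − MEB = 48.96 + 0.41x.
Set SMC = demand: 48.96 + 0.41x = 143.56 - 3.76x → x* = 22.6859.
Gap = |20.4101 − 22.6859| = 2.2758.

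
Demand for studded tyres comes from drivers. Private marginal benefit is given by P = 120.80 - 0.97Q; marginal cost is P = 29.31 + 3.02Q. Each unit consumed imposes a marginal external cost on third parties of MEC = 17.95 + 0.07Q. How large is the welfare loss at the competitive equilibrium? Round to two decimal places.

DWL = 47.09

Market equilibrium (private): 29.31 + 3.02Q = 120.80 - 0.97Q → Q_m = 22.9298.
Social marginal benefit = demand − MEC = 102.85 - 1.04Q.
Set SMB = MC: 102.85 - 1.04Q = 29.31 + 3.02Q → Q* = 18.1133.
The loss is the area between SMB and MC from Q* to Q_m; with linear curves that's a triangle of height MEC(Q_m).
DWL = ½ × 4.8165 × 19.5551 = 47.0936.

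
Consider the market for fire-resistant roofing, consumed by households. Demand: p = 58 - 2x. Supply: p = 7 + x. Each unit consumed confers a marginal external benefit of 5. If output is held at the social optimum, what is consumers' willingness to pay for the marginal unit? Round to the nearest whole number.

P = 21

Social marginal benefit = demand + MEB = 63 - 2x.
Set SMB = MC: 63 - 2x = 7 + x → x* = 18.6667.
Consumer price on the demand curve at x*: 58 − 2×18.6667 = 20.6666.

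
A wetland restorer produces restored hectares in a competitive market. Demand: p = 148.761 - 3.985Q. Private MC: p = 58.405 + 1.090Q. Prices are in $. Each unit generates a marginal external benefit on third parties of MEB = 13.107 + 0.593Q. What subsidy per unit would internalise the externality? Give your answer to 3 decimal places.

Social marginal cost = private MC − MEB = 45.298 + 0.497Q.
Set SMC = demand: 45.298 + 0.497Q = 148.761 - 3.985Q → Q* = 23.0841.
The Pigouvian subsidy equals MEB at Q*: 13.107 + 0.593×23.0841 = 26.7959.

subsidy = $26.796 per unit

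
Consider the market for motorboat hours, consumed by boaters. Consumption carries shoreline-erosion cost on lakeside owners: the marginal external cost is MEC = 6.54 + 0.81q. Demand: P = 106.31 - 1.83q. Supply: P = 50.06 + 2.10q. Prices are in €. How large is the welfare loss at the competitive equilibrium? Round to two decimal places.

Market equilibrium (private): 50.06 + 2.10q = 106.31 - 1.83q → q_m = 14.3130.
Social marginal benefit = demand − MEC = 99.77 - 2.64q.
Set SMB = MC: 99.77 - 2.64q = 50.06 + 2.10q → q* = 10.4873.
The loss is the area between SMB and MC from q* to q_m; with linear curves that's a triangle of height MEC(q_m).
DWL = ½ × 3.8257 × 18.1335 = 34.6867.

DWL = €34.69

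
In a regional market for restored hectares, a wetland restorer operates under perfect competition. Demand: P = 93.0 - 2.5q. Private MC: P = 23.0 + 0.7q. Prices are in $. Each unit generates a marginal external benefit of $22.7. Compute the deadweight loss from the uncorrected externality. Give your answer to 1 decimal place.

Market equilibrium (private): 23.0 + 0.7q = 93.0 - 2.5q → q_m = 21.8750.
Social marginal cost = private MC − MEB = 0.3 + 0.7q.
Set SMC = demand: 0.3 + 0.7q = 93.0 - 2.5q → q* = 28.9688.
The welfare-loss triangle has base |q_m − q*| and height MEB(q_m) (the vertical gap between SMC and demand is zero at q* and MEB at q_m).
DWL = ½ × 7.0938 × 22.7000 = 80.5146.

DWL = $80.5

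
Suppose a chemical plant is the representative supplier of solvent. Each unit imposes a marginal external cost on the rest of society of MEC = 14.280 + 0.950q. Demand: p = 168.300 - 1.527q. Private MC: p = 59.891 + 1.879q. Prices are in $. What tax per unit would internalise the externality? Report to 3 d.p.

tax = $34.809 per unit

Social marginal cost = private MC + MEC = 74.171 + 2.829q.
Set SMC = demand: 74.171 + 2.829q = 168.300 - 1.527q → q* = 21.6090.
The Pigouvian tax equals MEC at q*: 14.280 + 0.950×21.6090 = 34.8086.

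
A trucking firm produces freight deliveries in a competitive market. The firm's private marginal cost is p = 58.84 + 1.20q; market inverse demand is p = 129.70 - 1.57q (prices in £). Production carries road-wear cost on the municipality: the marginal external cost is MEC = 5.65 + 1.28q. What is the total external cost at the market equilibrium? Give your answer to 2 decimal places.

Market equilibrium (private): 58.84 + 1.20q = 129.70 - 1.57q → q_m = 25.5812.
Total external cost = ∫₀^{q_m} (5.65 + 1.28q) dq = 5.65×25.5812 + ½×1.28×25.5812² = 563.3484.

£563.35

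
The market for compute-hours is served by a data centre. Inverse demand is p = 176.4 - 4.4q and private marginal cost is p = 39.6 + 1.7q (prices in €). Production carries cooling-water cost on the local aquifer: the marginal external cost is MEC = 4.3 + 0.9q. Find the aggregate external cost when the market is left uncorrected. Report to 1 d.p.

Market equilibrium (private): 39.6 + 1.7q = 176.4 - 4.4q → q_m = 22.4262.
Total external cost = ∫₀^{q_m} (4.3 + 0.9q) dq = 4.3×22.4262 + ½×0.9×22.4262² = 322.7532.

€322.8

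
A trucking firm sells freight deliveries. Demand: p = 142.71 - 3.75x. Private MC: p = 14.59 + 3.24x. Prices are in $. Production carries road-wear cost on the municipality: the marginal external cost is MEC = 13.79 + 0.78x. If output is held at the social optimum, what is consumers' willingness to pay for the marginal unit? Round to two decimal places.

P = $87.53

Social marginal cost = private MC + MEC = 28.38 + 4.02x.
Set SMC = demand: 28.38 + 4.02x = 142.71 - 3.75x → x* = 14.7143.
Consumer price on the demand curve at x*: 142.71 − 3.75×14.7143 = 87.5314.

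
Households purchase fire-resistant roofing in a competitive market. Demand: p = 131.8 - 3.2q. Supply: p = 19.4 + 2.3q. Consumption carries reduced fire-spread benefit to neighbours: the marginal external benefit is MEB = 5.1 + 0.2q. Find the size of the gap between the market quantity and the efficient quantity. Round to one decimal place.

Market equilibrium (private): 19.4 + 2.3q = 131.8 - 3.2q → q_m = 20.4364.
Social marginal benefit = demand + MEB = 136.9 - 3.0q.
Set SMB = MC: 136.9 - 3.0q = 19.4 + 2.3q → q* = 22.1698.
Gap = |20.4364 − 22.1698| = 1.7334.

1.7 units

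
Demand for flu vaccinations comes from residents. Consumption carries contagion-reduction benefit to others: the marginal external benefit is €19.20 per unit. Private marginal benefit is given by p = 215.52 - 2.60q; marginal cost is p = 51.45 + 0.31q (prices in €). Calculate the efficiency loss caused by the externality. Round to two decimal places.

DWL = €63.34

Market equilibrium (private): 51.45 + 0.31q = 215.52 - 2.60q → q_m = 56.3814.
Social marginal benefit = demand + MEB = 234.72 - 2.60q.
Set SMB = MC: 234.72 - 2.60q = 51.45 + 0.31q → q* = 62.9794.
The welfare-loss triangle has base |q_m − q*| and height MEB(q_m) (the vertical gap between SMB and MC is zero at q* and MEB at q_m).
DWL = ½ × 6.5980 × 19.2000 = 63.3408.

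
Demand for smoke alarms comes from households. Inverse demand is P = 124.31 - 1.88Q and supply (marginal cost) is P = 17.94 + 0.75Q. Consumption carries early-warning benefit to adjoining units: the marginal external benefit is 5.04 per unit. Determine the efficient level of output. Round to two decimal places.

Q* = 42.36

Social marginal benefit = demand + MEB = 129.35 - 1.88Q.
Set SMB = MC: 129.35 - 1.88Q = 17.94 + 0.75Q → Q* = 42.3612.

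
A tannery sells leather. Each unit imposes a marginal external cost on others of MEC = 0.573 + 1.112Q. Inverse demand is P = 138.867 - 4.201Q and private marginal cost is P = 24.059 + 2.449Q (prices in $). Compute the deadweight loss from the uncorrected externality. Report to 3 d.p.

DWL = $25.180

Market equilibrium (private): 24.059 + 2.449Q = 138.867 - 4.201Q → Q_m = 17.2644.
Social marginal cost = private MC + MEC = 24.632 + 3.561Q.
Set SMC = demand: 24.632 + 3.561Q = 138.867 - 4.201Q → Q* = 14.7172.
The loss is the area between SMC and demand from Q* to Q_m; with linear curves that's a triangle of height MEC(Q_m).
DWL = ½ × 2.5472 × 19.7710 = 25.1803.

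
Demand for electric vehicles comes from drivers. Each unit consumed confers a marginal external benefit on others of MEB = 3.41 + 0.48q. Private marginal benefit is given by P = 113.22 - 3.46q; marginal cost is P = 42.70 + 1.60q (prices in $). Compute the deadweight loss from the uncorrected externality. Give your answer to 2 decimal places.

Market equilibrium (private): 42.70 + 1.60q = 113.22 - 3.46q → q_m = 13.9368.
Social marginal benefit = demand + MEB = 116.63 - 2.98q.
Set SMB = MC: 116.63 - 2.98q = 42.70 + 1.60q → q* = 16.1419.
The loss is the area between SMB and MC from q* to q_m; with linear curves that's a triangle of height MEB(q_m).
DWL = ½ × 2.2051 × 10.0996 = 11.1353.

DWL = $11.14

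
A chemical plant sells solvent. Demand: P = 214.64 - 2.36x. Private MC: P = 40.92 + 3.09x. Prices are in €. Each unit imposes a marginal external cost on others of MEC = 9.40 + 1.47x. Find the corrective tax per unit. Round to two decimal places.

tax = €44.31 per unit

Social marginal cost = private MC + MEC = 50.32 + 4.56x.
Set SMC = demand: 50.32 + 4.56x = 214.64 - 2.36x → x* = 23.7457.
The Pigouvian tax equals MEC at x*: 9.40 + 1.47×23.7457 = 44.3062.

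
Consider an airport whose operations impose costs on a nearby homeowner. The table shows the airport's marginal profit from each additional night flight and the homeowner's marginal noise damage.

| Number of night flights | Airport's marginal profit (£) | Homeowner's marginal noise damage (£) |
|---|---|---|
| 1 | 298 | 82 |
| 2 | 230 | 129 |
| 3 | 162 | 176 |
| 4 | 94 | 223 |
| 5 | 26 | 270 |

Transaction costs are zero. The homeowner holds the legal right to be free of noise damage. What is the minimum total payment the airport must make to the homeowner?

Efficient level: marginal profit ≥ marginal noise damage through level 2, so k* = 2.
With the homeowner holding the right, the airport must at least compensate total damage at k*: 82 + 129 = 211.

£211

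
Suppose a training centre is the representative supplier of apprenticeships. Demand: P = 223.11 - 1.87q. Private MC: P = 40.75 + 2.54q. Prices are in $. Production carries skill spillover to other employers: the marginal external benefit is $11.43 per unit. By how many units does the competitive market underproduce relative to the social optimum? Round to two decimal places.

2.59 units

Market equilibrium (private): 40.75 + 2.54q = 223.11 - 1.87q → q_m = 41.3515.
Social marginal cost = private MC − MEB = 29.32 + 2.54q.
Set SMC = demand: 29.32 + 2.54q = 223.11 - 1.87q → q* = 43.9433.
Gap = |41.3515 − 43.9433| = 2.5918.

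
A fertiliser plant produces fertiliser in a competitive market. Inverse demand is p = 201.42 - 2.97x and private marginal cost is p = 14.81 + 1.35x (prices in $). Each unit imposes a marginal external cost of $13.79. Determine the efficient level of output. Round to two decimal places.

x* = 40.00

Social marginal cost = private MC + MEC = 28.60 + 1.35x.
Set SMC = demand: 28.60 + 1.35x = 201.42 - 2.97x → x* = 40.0046.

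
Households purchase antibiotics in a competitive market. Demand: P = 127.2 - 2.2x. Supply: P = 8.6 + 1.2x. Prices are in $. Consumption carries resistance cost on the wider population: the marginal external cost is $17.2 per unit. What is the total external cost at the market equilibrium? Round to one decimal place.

$600.0

Market equilibrium (private): 8.6 + 1.2x = 127.2 - 2.2x → x_m = 34.8824.
Total external cost = MEC × x_m = 17.2 × 34.8824 = 599.9773.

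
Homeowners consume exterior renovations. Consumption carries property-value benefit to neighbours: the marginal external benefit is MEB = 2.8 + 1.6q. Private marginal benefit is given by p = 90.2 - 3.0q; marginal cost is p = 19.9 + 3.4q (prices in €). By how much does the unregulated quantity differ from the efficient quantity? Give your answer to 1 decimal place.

Market equilibrium (private): 19.9 + 3.4q = 90.2 - 3.0q → q_m = 10.9844.
Social marginal benefit = demand + MEB = 93.0 - 1.4q.
Set SMB = MC: 93.0 - 1.4q = 19.9 + 3.4q → q* = 15.2292.
Gap = |10.9844 − 15.2292| = 4.2448.

4.2 units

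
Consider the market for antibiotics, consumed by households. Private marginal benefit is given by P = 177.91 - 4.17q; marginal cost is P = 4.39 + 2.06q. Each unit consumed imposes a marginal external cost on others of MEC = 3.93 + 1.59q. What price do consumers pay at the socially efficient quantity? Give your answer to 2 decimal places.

P = 87.48

Social marginal benefit = demand − MEC = 173.98 - 5.76q.
Set SMB = MC: 173.98 - 5.76q = 4.39 + 2.06q → q* = 21.6867.
Consumer price on the demand curve at q*: 177.91 − 4.17×21.6867 = 87.4765.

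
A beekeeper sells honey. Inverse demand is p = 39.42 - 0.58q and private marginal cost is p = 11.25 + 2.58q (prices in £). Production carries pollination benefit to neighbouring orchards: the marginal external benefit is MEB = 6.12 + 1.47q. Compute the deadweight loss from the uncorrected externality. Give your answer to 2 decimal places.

Market equilibrium (private): 11.25 + 2.58q = 39.42 - 0.58q → q_m = 8.9146.
Social marginal cost = private MC − MEB = 5.13 + 1.11q.
Set SMC = demand: 5.13 + 1.11q = 39.42 - 0.58q → q* = 20.2899.
Between q* and q_m the wedge demand − SMC runs linearly from 0 to MEB(q_m), so the loss is a triangle.
DWL = ½ × 11.3753 × 19.2244 = 109.3417.

DWL = £109.34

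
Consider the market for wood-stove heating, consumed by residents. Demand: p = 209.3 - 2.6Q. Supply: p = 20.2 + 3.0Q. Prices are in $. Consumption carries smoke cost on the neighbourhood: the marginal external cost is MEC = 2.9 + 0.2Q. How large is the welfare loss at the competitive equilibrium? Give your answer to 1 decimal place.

Market equilibrium (private): 20.2 + 3.0Q = 209.3 - 2.6Q → Q_m = 33.7679.
Social marginal benefit = demand − MEC = 206.4 - 2.8Q.
Set SMB = MC: 206.4 - 2.8Q = 20.2 + 3.0Q → Q* = 32.1034.
The loss is the area between SMB and MC from Q* to Q_m; with linear curves that's a triangle of height MEC(Q_m).
DWL = ½ × 1.6645 × 9.6536 = 8.0342.

DWL = $8.0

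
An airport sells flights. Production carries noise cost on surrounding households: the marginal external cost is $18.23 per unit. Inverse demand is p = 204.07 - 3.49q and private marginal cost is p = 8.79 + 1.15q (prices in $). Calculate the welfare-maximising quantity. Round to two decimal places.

Social marginal cost = private MC + MEC = 27.02 + 1.15q.
Set SMC = demand: 27.02 + 1.15q = 204.07 - 3.49q → q* = 38.1573.

q* = 38.16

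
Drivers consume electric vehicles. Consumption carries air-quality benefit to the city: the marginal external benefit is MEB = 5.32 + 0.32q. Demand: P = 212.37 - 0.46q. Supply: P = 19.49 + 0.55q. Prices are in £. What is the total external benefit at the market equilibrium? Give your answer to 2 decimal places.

Market equilibrium (private): 19.49 + 0.55q = 212.37 - 0.46q → q_m = 190.9703.
Total external benefit = ∫₀^{q_m} (5.32 + 0.32q) dq = 5.32×190.9703 + ½×0.32×190.9703² = 6851.1069.

£6851.11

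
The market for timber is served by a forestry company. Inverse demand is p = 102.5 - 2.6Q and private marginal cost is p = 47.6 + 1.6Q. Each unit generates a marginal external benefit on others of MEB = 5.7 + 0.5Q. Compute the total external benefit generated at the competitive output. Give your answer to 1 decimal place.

Market equilibrium (private): 47.6 + 1.6Q = 102.5 - 2.6Q → Q_m = 13.0714.
Total external benefit = ∫₀^{Q_m} (5.7 + 0.5Q) dQ = 5.7×13.0714 + ½×0.5×13.0714² = 117.2224.

117.2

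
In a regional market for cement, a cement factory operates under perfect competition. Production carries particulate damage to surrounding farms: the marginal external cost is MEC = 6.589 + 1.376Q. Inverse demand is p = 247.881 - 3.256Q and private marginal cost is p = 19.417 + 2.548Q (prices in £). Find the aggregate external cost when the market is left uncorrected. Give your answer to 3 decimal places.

£1325.394

Market equilibrium (private): 19.417 + 2.548Q = 247.881 - 3.256Q → Q_m = 39.3632.
Total external cost = ∫₀^{Q_m} (6.589 + 1.376Q) dQ = 6.589×39.3632 + ½×1.376×39.3632² = 1325.3936.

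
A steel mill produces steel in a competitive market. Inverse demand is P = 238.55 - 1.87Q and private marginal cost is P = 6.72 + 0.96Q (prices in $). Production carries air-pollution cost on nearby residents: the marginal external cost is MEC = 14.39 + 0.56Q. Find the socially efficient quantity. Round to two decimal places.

Q* = 64.14

Social marginal cost = private MC + MEC = 21.11 + 1.52Q.
Set SMC = demand: 21.11 + 1.52Q = 238.55 - 1.87Q → Q* = 64.1416.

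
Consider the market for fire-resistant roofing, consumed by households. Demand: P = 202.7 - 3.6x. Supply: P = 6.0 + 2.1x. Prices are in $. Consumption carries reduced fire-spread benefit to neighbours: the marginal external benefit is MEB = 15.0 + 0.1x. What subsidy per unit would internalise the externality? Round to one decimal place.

Social marginal benefit = demand + MEB = 217.7 - 3.5x.
Set SMB = MC: 217.7 - 3.5x = 6.0 + 2.1x → x* = 37.8036.
The Pigouvian subsidy equals MEB at x*: 15.0 + 0.1×37.8036 = 18.7804.

subsidy = $18.8 per unit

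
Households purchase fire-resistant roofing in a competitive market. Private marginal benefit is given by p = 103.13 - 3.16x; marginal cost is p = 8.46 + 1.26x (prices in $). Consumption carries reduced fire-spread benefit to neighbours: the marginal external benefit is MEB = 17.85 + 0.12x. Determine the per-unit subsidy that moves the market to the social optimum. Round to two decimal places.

Social marginal benefit = demand + MEB = 120.98 - 3.04x.
Set SMB = MC: 120.98 - 3.04x = 8.46 + 1.26x → x* = 26.1674.
The Pigouvian subsidy equals MEB at x*: 17.85 + 0.12×26.1674 = 20.9901.

subsidy = $20.99 per unit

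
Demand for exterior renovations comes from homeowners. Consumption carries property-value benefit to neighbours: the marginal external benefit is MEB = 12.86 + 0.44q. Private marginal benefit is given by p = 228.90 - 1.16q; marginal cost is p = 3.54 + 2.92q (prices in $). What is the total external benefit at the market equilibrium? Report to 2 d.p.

Market equilibrium (private): 3.54 + 2.92q = 228.90 - 1.16q → q_m = 55.2353.
Total external benefit = ∫₀^{q_m} (12.86 + 0.44q) dq = 12.86×55.2353 + ½×0.44×55.2353² = 1381.5324.

$1381.53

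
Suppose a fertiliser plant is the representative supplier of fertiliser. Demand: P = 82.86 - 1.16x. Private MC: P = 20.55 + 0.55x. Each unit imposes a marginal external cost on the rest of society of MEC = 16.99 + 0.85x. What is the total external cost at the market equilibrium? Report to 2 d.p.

1183.39

Market equilibrium (private): 20.55 + 0.55x = 82.86 - 1.16x → x_m = 36.4386.
Total external cost = ∫₀^{x_m} (16.99 + 0.85x) dx = 16.99×36.4386 + ½×0.85×36.4386² = 1183.3947.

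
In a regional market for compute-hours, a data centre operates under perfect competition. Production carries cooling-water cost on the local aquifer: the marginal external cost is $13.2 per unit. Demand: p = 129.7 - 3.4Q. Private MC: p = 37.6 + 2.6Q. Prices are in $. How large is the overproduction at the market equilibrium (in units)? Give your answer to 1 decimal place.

2.2 units

Market equilibrium (private): 37.6 + 2.6Q = 129.7 - 3.4Q → Q_m = 15.3500.
Social marginal cost = private MC + MEC = 50.8 + 2.6Q.
Set SMC = demand: 50.8 + 2.6Q = 129.7 - 3.4Q → Q* = 13.1500.
Gap = |15.3500 − 13.1500| = 2.2000.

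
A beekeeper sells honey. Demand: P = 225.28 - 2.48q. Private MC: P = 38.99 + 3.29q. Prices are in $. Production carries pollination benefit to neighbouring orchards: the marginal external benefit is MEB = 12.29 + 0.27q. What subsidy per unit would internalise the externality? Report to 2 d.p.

subsidy = $22.04 per unit

Social marginal cost = private MC − MEB = 26.70 + 3.02q.
Set SMC = demand: 26.70 + 3.02q = 225.28 - 2.48q → q* = 36.1055.
The Pigouvian subsidy equals MEB at q*: 12.29 + 0.27×36.1055 = 22.0385.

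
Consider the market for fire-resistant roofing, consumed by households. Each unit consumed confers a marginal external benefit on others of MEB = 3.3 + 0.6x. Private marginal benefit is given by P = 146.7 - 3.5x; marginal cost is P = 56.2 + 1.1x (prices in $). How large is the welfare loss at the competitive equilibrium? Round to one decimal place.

Market equilibrium (private): 56.2 + 1.1x = 146.7 - 3.5x → x_m = 19.6739.
Social marginal benefit = demand + MEB = 150.0 - 2.9x.
Set SMB = MC: 150.0 - 2.9x = 56.2 + 1.1x → x* = 23.4500.
The welfare-loss triangle has base |x_m − x*| and height MEB(x_m) (the vertical gap between SMB and MC is zero at x* and MEB at x_m).
DWL = ½ × 3.7761 × 15.1043 = 28.5177.

DWL = $28.5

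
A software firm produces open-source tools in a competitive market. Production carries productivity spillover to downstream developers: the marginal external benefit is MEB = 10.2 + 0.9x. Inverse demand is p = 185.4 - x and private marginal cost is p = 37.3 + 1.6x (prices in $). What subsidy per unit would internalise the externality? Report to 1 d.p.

subsidy = $94.0 per unit

Social marginal cost = private MC − MEB = 27.1 + 0.7x.
Set SMC = demand: 27.1 + 0.7x = 185.4 - x → x* = 93.1176.
The Pigouvian subsidy equals MEB at x*: 10.2 + 0.9×93.1176 = 94.0058.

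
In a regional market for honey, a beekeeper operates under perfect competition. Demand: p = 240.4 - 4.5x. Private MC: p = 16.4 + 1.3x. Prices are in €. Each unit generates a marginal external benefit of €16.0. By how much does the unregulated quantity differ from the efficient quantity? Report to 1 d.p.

Market equilibrium (private): 16.4 + 1.3x = 240.4 - 4.5x → x_m = 38.6207.
Social marginal cost = private MC − MEB = 0.4 + 1.3x.
Set SMC = demand: 0.4 + 1.3x = 240.4 - 4.5x → x* = 41.3793.
Gap = |38.6207 − 41.3793| = 2.7586.

2.8 units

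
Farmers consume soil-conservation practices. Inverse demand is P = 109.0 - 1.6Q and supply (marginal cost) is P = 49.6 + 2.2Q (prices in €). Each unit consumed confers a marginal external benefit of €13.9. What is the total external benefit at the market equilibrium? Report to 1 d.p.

Market equilibrium (private): 49.6 + 2.2Q = 109.0 - 1.6Q → Q_m = 15.6316.
Total external benefit = MEB × Q_m = 13.9 × 15.6316 = 217.2792.

€217.3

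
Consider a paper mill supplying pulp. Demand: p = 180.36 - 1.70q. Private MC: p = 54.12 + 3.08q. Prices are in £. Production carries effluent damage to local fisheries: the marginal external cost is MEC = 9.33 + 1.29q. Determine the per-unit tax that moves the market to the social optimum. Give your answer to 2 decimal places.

tax = £34.18 per unit

Social marginal cost = private MC + MEC = 63.45 + 4.37q.
Set SMC = demand: 63.45 + 4.37q = 180.36 - 1.70q → q* = 19.2603.
The Pigouvian tax equals MEC at q*: 9.33 + 1.29×19.2603 = 34.1758.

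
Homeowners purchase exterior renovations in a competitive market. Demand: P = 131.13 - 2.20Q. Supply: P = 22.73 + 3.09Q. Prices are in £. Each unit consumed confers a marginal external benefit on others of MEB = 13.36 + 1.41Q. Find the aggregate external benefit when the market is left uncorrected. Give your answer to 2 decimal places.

Market equilibrium (private): 22.73 + 3.09Q = 131.13 - 2.20Q → Q_m = 20.4915.
Total external benefit = ∫₀^{Q_m} (13.36 + 1.41Q) dQ = 13.36×20.4915 + ½×1.41×20.4915² = 569.7970.

£569.80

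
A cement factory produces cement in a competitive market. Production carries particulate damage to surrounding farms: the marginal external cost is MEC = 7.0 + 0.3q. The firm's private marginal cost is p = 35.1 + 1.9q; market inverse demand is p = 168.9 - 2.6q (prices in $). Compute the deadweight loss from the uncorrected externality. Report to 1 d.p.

Market equilibrium (private): 35.1 + 1.9q = 168.9 - 2.6q → q_m = 29.7333.
Social marginal cost = private MC + MEC = 42.1 + 2.2q.
Set SMC = demand: 42.1 + 2.2q = 168.9 - 2.6q → q* = 26.4167.
Height of the DWL triangle at q_m is SMC(q_m) − demand(q_m) = MEC(q_m) = 15.9200.
DWL = ½ × 3.3166 × 15.9200 = 26.4001.

DWL = $26.4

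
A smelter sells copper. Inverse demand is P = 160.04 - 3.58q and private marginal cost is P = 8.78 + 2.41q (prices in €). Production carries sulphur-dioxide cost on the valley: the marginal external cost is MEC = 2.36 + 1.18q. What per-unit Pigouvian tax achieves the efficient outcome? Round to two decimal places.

tax = €26.87 per unit

Social marginal cost = private MC + MEC = 11.14 + 3.59q.
Set SMC = demand: 11.14 + 3.59q = 160.04 - 3.58q → q* = 20.7671.
The Pigouvian tax equals MEC at q*: 2.36 + 1.18×20.7671 = 26.8652.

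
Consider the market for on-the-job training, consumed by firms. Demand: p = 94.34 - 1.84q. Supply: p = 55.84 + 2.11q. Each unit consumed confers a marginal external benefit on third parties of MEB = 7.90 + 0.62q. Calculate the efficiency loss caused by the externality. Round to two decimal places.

Market equilibrium (private): 55.84 + 2.11q = 94.34 - 1.84q → q_m = 9.7468.
Social marginal benefit = demand + MEB = 102.24 - 1.22q.
Set SMB = MC: 102.24 - 1.22q = 55.84 + 2.11q → q* = 13.9339.
Between q* and q_m the wedge SMB − MC runs linearly from 0 to MEB(q_m), so the loss is a triangle.
DWL = ½ × 4.1871 × 13.9430 = 29.1904.

DWL = 29.19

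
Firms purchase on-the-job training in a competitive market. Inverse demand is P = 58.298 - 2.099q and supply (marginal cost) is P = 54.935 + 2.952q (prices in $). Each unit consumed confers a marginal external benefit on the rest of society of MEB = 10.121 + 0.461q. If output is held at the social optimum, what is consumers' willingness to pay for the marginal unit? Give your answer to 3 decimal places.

P = $52.132

Social marginal benefit = demand + MEB = 68.419 - 1.638q.
Set SMB = MC: 68.419 - 1.638q = 54.935 + 2.952q → q* = 2.9377.
Consumer price on the demand curve at q*: 58.298 − 2.099×2.9377 = 52.1318.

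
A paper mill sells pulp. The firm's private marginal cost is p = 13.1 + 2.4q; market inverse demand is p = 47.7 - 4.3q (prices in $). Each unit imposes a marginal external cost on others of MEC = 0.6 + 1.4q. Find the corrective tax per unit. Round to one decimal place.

tax = $6.5 per unit

Social marginal cost = private MC + MEC = 13.7 + 3.8q.
Set SMC = demand: 13.7 + 3.8q = 47.7 - 4.3q → q* = 4.1975.
The Pigouvian tax equals MEC at q*: 0.6 + 1.4×4.1975 = 6.4765.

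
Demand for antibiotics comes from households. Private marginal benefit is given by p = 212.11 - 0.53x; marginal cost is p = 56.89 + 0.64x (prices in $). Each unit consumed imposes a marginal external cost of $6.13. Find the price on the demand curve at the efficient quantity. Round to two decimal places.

Social marginal benefit = demand − MEC = 205.98 - 0.53x.
Set SMB = MC: 205.98 - 0.53x = 56.89 + 0.64x → x* = 127.4274.
Consumer price on the demand curve at x*: 212.11 − 0.53×127.4274 = 144.5735.

P = $144.57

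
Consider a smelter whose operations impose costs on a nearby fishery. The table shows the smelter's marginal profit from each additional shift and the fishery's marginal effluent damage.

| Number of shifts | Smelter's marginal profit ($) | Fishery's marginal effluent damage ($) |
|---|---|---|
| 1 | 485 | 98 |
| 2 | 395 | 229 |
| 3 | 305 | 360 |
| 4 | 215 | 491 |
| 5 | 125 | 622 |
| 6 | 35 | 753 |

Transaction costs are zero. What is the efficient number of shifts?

Bargaining reaches the level where marginal profit last exceeds marginal effluent damage.
That holds through level 2 (395 ≥ 229) but not at 3 (305 < 360).

2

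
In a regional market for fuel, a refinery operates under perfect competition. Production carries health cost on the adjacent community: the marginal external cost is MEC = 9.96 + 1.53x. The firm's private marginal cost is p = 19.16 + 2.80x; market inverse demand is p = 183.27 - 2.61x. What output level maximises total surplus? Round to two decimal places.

x* = 22.21

Social marginal cost = private MC + MEC = 29.12 + 4.33x.
Set SMC = demand: 29.12 + 4.33x = 183.27 - 2.61x → x* = 22.2118.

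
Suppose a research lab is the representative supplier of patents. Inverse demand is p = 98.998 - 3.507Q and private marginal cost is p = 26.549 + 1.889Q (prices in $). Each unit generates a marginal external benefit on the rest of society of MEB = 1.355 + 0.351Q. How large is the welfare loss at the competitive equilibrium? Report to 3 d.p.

Market equilibrium (private): 26.549 + 1.889Q = 98.998 - 3.507Q → Q_m = 13.4264.
Social marginal cost = private MC − MEB = 25.194 + 1.538Q.
Set SMC = demand: 25.194 + 1.538Q = 98.998 - 3.507Q → Q* = 14.6291.
Between Q* and Q_m the wedge demand − SMC runs linearly from 0 to MEB(Q_m), so the loss is a triangle.
DWL = ½ × 1.2027 × 6.0677 = 3.6488.

DWL = $3.649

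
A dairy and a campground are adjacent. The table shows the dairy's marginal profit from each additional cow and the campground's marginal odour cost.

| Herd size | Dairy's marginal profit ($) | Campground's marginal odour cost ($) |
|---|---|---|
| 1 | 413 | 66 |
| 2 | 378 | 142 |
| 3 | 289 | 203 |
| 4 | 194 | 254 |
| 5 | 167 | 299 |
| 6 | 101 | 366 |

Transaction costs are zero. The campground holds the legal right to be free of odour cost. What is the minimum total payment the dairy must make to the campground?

$411

Efficient level: marginal profit ≥ marginal odour cost through level 3, so k* = 3.
With the campground holding the right, the dairy must at least compensate total damage at k*: 66 + 142 + 203 = 411.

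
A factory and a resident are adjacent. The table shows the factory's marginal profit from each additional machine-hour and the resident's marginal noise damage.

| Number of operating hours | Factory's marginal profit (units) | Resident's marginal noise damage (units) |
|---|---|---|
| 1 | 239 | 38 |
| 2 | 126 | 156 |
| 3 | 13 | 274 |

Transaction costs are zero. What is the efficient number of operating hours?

Bargaining reaches the level where marginal profit last exceeds marginal noise damage.
That holds through level 1 (239 ≥ 38) but not at 2 (126 < 156).

1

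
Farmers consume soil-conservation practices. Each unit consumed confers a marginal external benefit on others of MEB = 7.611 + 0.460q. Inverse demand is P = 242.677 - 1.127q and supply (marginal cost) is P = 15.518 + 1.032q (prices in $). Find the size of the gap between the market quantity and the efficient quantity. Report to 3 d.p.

32.966 units

Market equilibrium (private): 15.518 + 1.032q = 242.677 - 1.127q → q_m = 105.2149.
Social marginal benefit = demand + MEB = 250.288 - 0.667q.
Set SMB = MC: 250.288 - 0.667q = 15.518 + 1.032q → q* = 138.1813.
Gap = |105.2149 − 138.1813| = 32.9664.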